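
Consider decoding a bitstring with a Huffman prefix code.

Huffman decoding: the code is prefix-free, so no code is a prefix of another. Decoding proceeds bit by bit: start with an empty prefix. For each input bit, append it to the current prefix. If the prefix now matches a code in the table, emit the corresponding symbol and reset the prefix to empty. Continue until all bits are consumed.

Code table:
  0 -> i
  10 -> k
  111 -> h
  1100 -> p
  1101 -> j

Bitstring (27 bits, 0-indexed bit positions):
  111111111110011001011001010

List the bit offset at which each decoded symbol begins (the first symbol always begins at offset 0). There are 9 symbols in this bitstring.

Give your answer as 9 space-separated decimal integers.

Bit 0: prefix='1' (no match yet)
Bit 1: prefix='11' (no match yet)
Bit 2: prefix='111' -> emit 'h', reset
Bit 3: prefix='1' (no match yet)
Bit 4: prefix='11' (no match yet)
Bit 5: prefix='111' -> emit 'h', reset
Bit 6: prefix='1' (no match yet)
Bit 7: prefix='11' (no match yet)
Bit 8: prefix='111' -> emit 'h', reset
Bit 9: prefix='1' (no match yet)
Bit 10: prefix='11' (no match yet)
Bit 11: prefix='110' (no match yet)
Bit 12: prefix='1100' -> emit 'p', reset
Bit 13: prefix='1' (no match yet)
Bit 14: prefix='11' (no match yet)
Bit 15: prefix='110' (no match yet)
Bit 16: prefix='1100' -> emit 'p', reset
Bit 17: prefix='1' (no match yet)
Bit 18: prefix='10' -> emit 'k', reset
Bit 19: prefix='1' (no match yet)
Bit 20: prefix='11' (no match yet)
Bit 21: prefix='110' (no match yet)
Bit 22: prefix='1100' -> emit 'p', reset
Bit 23: prefix='1' (no match yet)
Bit 24: prefix='10' -> emit 'k', reset
Bit 25: prefix='1' (no match yet)
Bit 26: prefix='10' -> emit 'k', reset

Answer: 0 3 6 9 13 17 19 23 25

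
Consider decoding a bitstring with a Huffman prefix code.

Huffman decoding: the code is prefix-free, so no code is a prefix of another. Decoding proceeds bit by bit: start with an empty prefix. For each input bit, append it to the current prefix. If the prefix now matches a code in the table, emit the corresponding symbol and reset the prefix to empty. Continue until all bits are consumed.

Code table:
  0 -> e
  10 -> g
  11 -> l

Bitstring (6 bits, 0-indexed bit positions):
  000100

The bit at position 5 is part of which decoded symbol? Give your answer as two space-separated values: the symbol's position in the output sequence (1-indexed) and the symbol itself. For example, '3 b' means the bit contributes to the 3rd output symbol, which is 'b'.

Bit 0: prefix='0' -> emit 'e', reset
Bit 1: prefix='0' -> emit 'e', reset
Bit 2: prefix='0' -> emit 'e', reset
Bit 3: prefix='1' (no match yet)
Bit 4: prefix='10' -> emit 'g', reset
Bit 5: prefix='0' -> emit 'e', reset

Answer: 5 e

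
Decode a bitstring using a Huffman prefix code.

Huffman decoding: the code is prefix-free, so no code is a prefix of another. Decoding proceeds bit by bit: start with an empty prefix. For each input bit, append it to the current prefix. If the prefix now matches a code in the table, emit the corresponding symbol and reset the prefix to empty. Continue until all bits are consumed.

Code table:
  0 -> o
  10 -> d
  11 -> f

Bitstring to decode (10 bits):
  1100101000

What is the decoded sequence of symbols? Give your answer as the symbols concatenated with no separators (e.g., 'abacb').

Answer: fooddoo

Derivation:
Bit 0: prefix='1' (no match yet)
Bit 1: prefix='11' -> emit 'f', reset
Bit 2: prefix='0' -> emit 'o', reset
Bit 3: prefix='0' -> emit 'o', reset
Bit 4: prefix='1' (no match yet)
Bit 5: prefix='10' -> emit 'd', reset
Bit 6: prefix='1' (no match yet)
Bit 7: prefix='10' -> emit 'd', reset
Bit 8: prefix='0' -> emit 'o', reset
Bit 9: prefix='0' -> emit 'o', reset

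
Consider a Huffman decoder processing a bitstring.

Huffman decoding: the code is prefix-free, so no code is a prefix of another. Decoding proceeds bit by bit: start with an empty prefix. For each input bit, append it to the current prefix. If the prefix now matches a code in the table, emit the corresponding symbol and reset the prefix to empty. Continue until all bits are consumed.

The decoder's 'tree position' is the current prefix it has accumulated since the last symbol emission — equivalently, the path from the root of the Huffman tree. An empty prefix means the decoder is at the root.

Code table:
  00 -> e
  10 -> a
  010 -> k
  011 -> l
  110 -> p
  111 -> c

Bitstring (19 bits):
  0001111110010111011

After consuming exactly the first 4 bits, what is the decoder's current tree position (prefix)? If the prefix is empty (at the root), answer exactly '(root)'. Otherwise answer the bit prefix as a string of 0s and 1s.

Answer: 01

Derivation:
Bit 0: prefix='0' (no match yet)
Bit 1: prefix='00' -> emit 'e', reset
Bit 2: prefix='0' (no match yet)
Bit 3: prefix='01' (no match yet)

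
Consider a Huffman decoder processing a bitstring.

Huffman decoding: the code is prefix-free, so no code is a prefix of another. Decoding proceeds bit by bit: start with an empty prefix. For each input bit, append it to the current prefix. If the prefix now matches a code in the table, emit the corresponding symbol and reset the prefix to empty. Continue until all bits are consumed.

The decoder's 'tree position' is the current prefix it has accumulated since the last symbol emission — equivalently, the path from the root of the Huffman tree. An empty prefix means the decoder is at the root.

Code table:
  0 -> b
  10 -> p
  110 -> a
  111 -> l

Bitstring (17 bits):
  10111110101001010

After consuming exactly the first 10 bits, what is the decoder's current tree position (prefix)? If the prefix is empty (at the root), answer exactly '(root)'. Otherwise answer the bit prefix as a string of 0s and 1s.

Answer: (root)

Derivation:
Bit 0: prefix='1' (no match yet)
Bit 1: prefix='10' -> emit 'p', reset
Bit 2: prefix='1' (no match yet)
Bit 3: prefix='11' (no match yet)
Bit 4: prefix='111' -> emit 'l', reset
Bit 5: prefix='1' (no match yet)
Bit 6: prefix='11' (no match yet)
Bit 7: prefix='110' -> emit 'a', reset
Bit 8: prefix='1' (no match yet)
Bit 9: prefix='10' -> emit 'p', reset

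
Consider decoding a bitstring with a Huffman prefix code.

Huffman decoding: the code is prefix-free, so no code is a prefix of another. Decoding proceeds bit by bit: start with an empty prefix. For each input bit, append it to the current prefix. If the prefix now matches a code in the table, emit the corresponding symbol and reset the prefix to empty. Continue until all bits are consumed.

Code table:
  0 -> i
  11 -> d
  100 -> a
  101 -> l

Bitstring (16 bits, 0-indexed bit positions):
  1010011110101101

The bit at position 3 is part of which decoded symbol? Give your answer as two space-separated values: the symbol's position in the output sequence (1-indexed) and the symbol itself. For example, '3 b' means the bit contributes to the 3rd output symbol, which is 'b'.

Answer: 2 i

Derivation:
Bit 0: prefix='1' (no match yet)
Bit 1: prefix='10' (no match yet)
Bit 2: prefix='101' -> emit 'l', reset
Bit 3: prefix='0' -> emit 'i', reset
Bit 4: prefix='0' -> emit 'i', reset
Bit 5: prefix='1' (no match yet)
Bit 6: prefix='11' -> emit 'd', reset
Bit 7: prefix='1' (no match yet)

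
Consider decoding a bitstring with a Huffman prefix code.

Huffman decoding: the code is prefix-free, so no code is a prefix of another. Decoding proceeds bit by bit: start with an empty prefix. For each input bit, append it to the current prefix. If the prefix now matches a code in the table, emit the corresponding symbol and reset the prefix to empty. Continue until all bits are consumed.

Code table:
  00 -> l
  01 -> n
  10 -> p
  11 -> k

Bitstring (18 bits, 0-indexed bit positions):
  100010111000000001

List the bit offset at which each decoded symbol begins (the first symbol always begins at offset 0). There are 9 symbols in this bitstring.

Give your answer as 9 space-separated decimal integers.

Answer: 0 2 4 6 8 10 12 14 16

Derivation:
Bit 0: prefix='1' (no match yet)
Bit 1: prefix='10' -> emit 'p', reset
Bit 2: prefix='0' (no match yet)
Bit 3: prefix='00' -> emit 'l', reset
Bit 4: prefix='1' (no match yet)
Bit 5: prefix='10' -> emit 'p', reset
Bit 6: prefix='1' (no match yet)
Bit 7: prefix='11' -> emit 'k', reset
Bit 8: prefix='1' (no match yet)
Bit 9: prefix='10' -> emit 'p', reset
Bit 10: prefix='0' (no match yet)
Bit 11: prefix='00' -> emit 'l', reset
Bit 12: prefix='0' (no match yet)
Bit 13: prefix='00' -> emit 'l', reset
Bit 14: prefix='0' (no match yet)
Bit 15: prefix='00' -> emit 'l', reset
Bit 16: prefix='0' (no match yet)
Bit 17: prefix='01' -> emit 'n', reset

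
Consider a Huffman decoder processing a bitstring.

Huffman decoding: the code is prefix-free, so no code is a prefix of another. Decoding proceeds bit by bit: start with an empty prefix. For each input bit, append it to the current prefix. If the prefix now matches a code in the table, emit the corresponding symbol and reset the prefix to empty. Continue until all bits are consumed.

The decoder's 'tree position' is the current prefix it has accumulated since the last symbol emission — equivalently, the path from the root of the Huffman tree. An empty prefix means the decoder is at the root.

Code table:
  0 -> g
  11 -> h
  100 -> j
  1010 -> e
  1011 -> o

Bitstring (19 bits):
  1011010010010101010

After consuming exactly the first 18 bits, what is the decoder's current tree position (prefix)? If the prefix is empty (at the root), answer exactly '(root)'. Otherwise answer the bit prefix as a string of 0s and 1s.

Answer: 101

Derivation:
Bit 0: prefix='1' (no match yet)
Bit 1: prefix='10' (no match yet)
Bit 2: prefix='101' (no match yet)
Bit 3: prefix='1011' -> emit 'o', reset
Bit 4: prefix='0' -> emit 'g', reset
Bit 5: prefix='1' (no match yet)
Bit 6: prefix='10' (no match yet)
Bit 7: prefix='100' -> emit 'j', reset
Bit 8: prefix='1' (no match yet)
Bit 9: prefix='10' (no match yet)
Bit 10: prefix='100' -> emit 'j', reset
Bit 11: prefix='1' (no match yet)
Bit 12: prefix='10' (no match yet)
Bit 13: prefix='101' (no match yet)
Bit 14: prefix='1010' -> emit 'e', reset
Bit 15: prefix='1' (no match yet)
Bit 16: prefix='10' (no match yet)
Bit 17: prefix='101' (no match yet)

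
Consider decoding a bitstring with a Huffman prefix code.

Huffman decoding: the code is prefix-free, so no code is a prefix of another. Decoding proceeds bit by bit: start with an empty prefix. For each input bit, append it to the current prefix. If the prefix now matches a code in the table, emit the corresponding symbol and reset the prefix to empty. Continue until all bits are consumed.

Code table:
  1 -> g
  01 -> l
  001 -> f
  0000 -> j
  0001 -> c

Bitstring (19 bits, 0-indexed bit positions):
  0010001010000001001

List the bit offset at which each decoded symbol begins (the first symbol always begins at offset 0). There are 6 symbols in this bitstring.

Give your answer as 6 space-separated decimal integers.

Bit 0: prefix='0' (no match yet)
Bit 1: prefix='00' (no match yet)
Bit 2: prefix='001' -> emit 'f', reset
Bit 3: prefix='0' (no match yet)
Bit 4: prefix='00' (no match yet)
Bit 5: prefix='000' (no match yet)
Bit 6: prefix='0001' -> emit 'c', reset
Bit 7: prefix='0' (no match yet)
Bit 8: prefix='01' -> emit 'l', reset
Bit 9: prefix='0' (no match yet)
Bit 10: prefix='00' (no match yet)
Bit 11: prefix='000' (no match yet)
Bit 12: prefix='0000' -> emit 'j', reset
Bit 13: prefix='0' (no match yet)
Bit 14: prefix='00' (no match yet)
Bit 15: prefix='001' -> emit 'f', reset
Bit 16: prefix='0' (no match yet)
Bit 17: prefix='00' (no match yet)
Bit 18: prefix='001' -> emit 'f', reset

Answer: 0 3 7 9 13 16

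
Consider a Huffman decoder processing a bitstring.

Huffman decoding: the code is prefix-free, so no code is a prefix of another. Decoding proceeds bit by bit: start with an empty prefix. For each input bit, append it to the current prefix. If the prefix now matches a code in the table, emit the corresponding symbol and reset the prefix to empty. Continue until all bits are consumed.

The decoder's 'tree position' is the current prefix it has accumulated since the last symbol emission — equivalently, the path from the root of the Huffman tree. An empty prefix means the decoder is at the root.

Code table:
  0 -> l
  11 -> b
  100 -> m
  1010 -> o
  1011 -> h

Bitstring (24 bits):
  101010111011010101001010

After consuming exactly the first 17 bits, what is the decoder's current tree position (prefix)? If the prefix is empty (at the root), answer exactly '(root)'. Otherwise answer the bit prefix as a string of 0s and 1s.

Bit 0: prefix='1' (no match yet)
Bit 1: prefix='10' (no match yet)
Bit 2: prefix='101' (no match yet)
Bit 3: prefix='1010' -> emit 'o', reset
Bit 4: prefix='1' (no match yet)
Bit 5: prefix='10' (no match yet)
Bit 6: prefix='101' (no match yet)
Bit 7: prefix='1011' -> emit 'h', reset
Bit 8: prefix='1' (no match yet)
Bit 9: prefix='10' (no match yet)
Bit 10: prefix='101' (no match yet)
Bit 11: prefix='1011' -> emit 'h', reset
Bit 12: prefix='0' -> emit 'l', reset
Bit 13: prefix='1' (no match yet)
Bit 14: prefix='10' (no match yet)
Bit 15: prefix='101' (no match yet)
Bit 16: prefix='1010' -> emit 'o', reset

Answer: (root)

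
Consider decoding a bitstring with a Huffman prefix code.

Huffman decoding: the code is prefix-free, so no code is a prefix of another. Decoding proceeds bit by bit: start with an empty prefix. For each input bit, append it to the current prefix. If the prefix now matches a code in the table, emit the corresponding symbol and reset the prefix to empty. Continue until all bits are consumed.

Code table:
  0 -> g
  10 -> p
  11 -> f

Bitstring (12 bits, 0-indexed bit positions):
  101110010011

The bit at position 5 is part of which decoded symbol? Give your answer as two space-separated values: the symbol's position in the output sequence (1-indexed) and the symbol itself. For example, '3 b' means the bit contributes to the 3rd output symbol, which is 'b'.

Bit 0: prefix='1' (no match yet)
Bit 1: prefix='10' -> emit 'p', reset
Bit 2: prefix='1' (no match yet)
Bit 3: prefix='11' -> emit 'f', reset
Bit 4: prefix='1' (no match yet)
Bit 5: prefix='10' -> emit 'p', reset
Bit 6: prefix='0' -> emit 'g', reset
Bit 7: prefix='1' (no match yet)
Bit 8: prefix='10' -> emit 'p', reset
Bit 9: prefix='0' -> emit 'g', reset

Answer: 3 p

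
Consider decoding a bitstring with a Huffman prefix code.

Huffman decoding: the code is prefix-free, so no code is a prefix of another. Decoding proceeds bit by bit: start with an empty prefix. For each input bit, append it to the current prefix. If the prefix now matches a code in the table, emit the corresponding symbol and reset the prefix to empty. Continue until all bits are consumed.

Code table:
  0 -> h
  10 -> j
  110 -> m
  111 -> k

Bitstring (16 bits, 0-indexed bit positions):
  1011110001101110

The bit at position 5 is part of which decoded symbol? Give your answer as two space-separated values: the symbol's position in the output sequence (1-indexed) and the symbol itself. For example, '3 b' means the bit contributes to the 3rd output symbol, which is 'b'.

Answer: 3 j

Derivation:
Bit 0: prefix='1' (no match yet)
Bit 1: prefix='10' -> emit 'j', reset
Bit 2: prefix='1' (no match yet)
Bit 3: prefix='11' (no match yet)
Bit 4: prefix='111' -> emit 'k', reset
Bit 5: prefix='1' (no match yet)
Bit 6: prefix='10' -> emit 'j', reset
Bit 7: prefix='0' -> emit 'h', reset
Bit 8: prefix='0' -> emit 'h', reset
Bit 9: prefix='1' (no match yet)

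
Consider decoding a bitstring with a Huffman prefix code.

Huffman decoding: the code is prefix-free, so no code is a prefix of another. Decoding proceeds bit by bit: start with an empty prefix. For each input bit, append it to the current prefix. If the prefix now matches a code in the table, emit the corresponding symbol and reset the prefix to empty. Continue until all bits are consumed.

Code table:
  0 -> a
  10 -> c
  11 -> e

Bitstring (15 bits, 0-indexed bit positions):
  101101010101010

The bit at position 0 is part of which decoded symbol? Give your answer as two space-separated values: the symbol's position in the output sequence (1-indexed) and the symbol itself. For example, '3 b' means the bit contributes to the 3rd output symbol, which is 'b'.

Bit 0: prefix='1' (no match yet)
Bit 1: prefix='10' -> emit 'c', reset
Bit 2: prefix='1' (no match yet)
Bit 3: prefix='11' -> emit 'e', reset
Bit 4: prefix='0' -> emit 'a', reset

Answer: 1 c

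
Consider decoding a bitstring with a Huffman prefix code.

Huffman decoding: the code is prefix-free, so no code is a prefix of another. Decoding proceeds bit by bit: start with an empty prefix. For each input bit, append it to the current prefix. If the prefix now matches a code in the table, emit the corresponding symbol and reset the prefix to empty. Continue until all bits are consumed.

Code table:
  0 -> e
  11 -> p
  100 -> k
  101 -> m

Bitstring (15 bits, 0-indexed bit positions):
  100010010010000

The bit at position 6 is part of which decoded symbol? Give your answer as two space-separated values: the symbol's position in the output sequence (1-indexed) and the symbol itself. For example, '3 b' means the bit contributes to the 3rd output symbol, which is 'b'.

Answer: 3 k

Derivation:
Bit 0: prefix='1' (no match yet)
Bit 1: prefix='10' (no match yet)
Bit 2: prefix='100' -> emit 'k', reset
Bit 3: prefix='0' -> emit 'e', reset
Bit 4: prefix='1' (no match yet)
Bit 5: prefix='10' (no match yet)
Bit 6: prefix='100' -> emit 'k', reset
Bit 7: prefix='1' (no match yet)
Bit 8: prefix='10' (no match yet)
Bit 9: prefix='100' -> emit 'k', reset
Bit 10: prefix='1' (no match yet)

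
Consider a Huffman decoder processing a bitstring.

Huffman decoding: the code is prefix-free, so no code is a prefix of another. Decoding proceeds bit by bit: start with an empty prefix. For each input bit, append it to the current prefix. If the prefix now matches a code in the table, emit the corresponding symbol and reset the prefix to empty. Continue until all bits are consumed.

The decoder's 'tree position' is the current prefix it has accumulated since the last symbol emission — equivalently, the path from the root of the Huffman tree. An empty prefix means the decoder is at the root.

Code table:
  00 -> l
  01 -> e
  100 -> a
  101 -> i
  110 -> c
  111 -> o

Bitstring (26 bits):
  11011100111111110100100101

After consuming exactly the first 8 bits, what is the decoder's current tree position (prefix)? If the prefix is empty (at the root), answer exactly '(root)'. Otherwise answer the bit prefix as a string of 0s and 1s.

Answer: (root)

Derivation:
Bit 0: prefix='1' (no match yet)
Bit 1: prefix='11' (no match yet)
Bit 2: prefix='110' -> emit 'c', reset
Bit 3: prefix='1' (no match yet)
Bit 4: prefix='11' (no match yet)
Bit 5: prefix='111' -> emit 'o', reset
Bit 6: prefix='0' (no match yet)
Bit 7: prefix='00' -> emit 'l', reset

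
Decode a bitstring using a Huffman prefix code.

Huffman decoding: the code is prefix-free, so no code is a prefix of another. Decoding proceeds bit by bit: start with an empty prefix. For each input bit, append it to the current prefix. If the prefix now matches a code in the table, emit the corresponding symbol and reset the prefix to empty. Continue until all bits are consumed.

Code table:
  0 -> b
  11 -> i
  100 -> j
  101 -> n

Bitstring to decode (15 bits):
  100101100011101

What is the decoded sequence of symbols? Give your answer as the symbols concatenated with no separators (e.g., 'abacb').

Answer: jnjbin

Derivation:
Bit 0: prefix='1' (no match yet)
Bit 1: prefix='10' (no match yet)
Bit 2: prefix='100' -> emit 'j', reset
Bit 3: prefix='1' (no match yet)
Bit 4: prefix='10' (no match yet)
Bit 5: prefix='101' -> emit 'n', reset
Bit 6: prefix='1' (no match yet)
Bit 7: prefix='10' (no match yet)
Bit 8: prefix='100' -> emit 'j', reset
Bit 9: prefix='0' -> emit 'b', reset
Bit 10: prefix='1' (no match yet)
Bit 11: prefix='11' -> emit 'i', reset
Bit 12: prefix='1' (no match yet)
Bit 13: prefix='10' (no match yet)
Bit 14: prefix='101' -> emit 'n', reset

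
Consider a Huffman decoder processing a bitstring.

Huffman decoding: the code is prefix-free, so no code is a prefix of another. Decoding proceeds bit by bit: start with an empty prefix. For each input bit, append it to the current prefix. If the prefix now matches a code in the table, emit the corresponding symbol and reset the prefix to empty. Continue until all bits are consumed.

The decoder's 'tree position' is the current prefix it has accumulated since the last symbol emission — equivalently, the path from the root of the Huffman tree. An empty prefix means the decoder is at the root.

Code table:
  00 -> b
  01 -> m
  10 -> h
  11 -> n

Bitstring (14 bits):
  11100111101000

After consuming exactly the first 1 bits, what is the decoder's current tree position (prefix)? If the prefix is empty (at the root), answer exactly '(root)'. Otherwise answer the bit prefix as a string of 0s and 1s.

Bit 0: prefix='1' (no match yet)

Answer: 1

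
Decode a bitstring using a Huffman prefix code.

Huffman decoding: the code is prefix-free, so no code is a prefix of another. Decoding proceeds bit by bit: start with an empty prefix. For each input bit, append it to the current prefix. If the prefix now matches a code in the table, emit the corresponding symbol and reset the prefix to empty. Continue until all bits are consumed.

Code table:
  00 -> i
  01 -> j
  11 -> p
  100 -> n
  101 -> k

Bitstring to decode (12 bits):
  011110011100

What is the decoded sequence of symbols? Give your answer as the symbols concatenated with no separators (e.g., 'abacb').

Bit 0: prefix='0' (no match yet)
Bit 1: prefix='01' -> emit 'j', reset
Bit 2: prefix='1' (no match yet)
Bit 3: prefix='11' -> emit 'p', reset
Bit 4: prefix='1' (no match yet)
Bit 5: prefix='10' (no match yet)
Bit 6: prefix='100' -> emit 'n', reset
Bit 7: prefix='1' (no match yet)
Bit 8: prefix='11' -> emit 'p', reset
Bit 9: prefix='1' (no match yet)
Bit 10: prefix='10' (no match yet)
Bit 11: prefix='100' -> emit 'n', reset

Answer: jpnpn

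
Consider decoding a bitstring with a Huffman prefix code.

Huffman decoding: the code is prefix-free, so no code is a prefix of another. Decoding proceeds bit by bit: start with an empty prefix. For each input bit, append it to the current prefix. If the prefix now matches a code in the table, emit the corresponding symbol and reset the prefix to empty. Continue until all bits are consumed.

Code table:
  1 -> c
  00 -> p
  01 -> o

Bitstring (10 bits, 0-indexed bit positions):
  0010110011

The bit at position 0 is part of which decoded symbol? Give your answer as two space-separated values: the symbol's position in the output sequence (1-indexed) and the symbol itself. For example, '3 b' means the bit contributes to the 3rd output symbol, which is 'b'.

Bit 0: prefix='0' (no match yet)
Bit 1: prefix='00' -> emit 'p', reset
Bit 2: prefix='1' -> emit 'c', reset
Bit 3: prefix='0' (no match yet)
Bit 4: prefix='01' -> emit 'o', reset

Answer: 1 p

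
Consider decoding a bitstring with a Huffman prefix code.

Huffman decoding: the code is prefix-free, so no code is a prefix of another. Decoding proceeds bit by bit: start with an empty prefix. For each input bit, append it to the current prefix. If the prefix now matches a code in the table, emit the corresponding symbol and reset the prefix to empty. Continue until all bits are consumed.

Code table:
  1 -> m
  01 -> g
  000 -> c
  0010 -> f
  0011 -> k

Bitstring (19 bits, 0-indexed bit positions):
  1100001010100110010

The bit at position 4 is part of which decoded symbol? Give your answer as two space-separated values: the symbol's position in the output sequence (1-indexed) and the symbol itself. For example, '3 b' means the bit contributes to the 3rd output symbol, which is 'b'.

Bit 0: prefix='1' -> emit 'm', reset
Bit 1: prefix='1' -> emit 'm', reset
Bit 2: prefix='0' (no match yet)
Bit 3: prefix='00' (no match yet)
Bit 4: prefix='000' -> emit 'c', reset
Bit 5: prefix='0' (no match yet)
Bit 6: prefix='01' -> emit 'g', reset
Bit 7: prefix='0' (no match yet)
Bit 8: prefix='01' -> emit 'g', reset

Answer: 3 c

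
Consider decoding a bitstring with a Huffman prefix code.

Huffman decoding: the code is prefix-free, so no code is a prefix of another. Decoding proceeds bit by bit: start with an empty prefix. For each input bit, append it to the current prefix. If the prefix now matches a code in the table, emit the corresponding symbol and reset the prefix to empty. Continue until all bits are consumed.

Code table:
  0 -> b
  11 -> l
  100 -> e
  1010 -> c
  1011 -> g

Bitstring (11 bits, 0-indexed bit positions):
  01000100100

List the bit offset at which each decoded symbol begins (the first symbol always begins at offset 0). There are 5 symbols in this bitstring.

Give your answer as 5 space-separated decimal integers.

Answer: 0 1 4 5 8

Derivation:
Bit 0: prefix='0' -> emit 'b', reset
Bit 1: prefix='1' (no match yet)
Bit 2: prefix='10' (no match yet)
Bit 3: prefix='100' -> emit 'e', reset
Bit 4: prefix='0' -> emit 'b', reset
Bit 5: prefix='1' (no match yet)
Bit 6: prefix='10' (no match yet)
Bit 7: prefix='100' -> emit 'e', reset
Bit 8: prefix='1' (no match yet)
Bit 9: prefix='10' (no match yet)
Bit 10: prefix='100' -> emit 'e', reset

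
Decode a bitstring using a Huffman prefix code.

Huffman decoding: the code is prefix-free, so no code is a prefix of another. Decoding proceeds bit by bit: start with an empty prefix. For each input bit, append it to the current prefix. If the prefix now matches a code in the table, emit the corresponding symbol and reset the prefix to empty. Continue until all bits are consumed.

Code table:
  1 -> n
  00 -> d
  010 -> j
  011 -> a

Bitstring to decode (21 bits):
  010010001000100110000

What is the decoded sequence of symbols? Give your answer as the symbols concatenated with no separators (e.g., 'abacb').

Answer: jjdndjadd

Derivation:
Bit 0: prefix='0' (no match yet)
Bit 1: prefix='01' (no match yet)
Bit 2: prefix='010' -> emit 'j', reset
Bit 3: prefix='0' (no match yet)
Bit 4: prefix='01' (no match yet)
Bit 5: prefix='010' -> emit 'j', reset
Bit 6: prefix='0' (no match yet)
Bit 7: prefix='00' -> emit 'd', reset
Bit 8: prefix='1' -> emit 'n', reset
Bit 9: prefix='0' (no match yet)
Bit 10: prefix='00' -> emit 'd', reset
Bit 11: prefix='0' (no match yet)
Bit 12: prefix='01' (no match yet)
Bit 13: prefix='010' -> emit 'j', reset
Bit 14: prefix='0' (no match yet)
Bit 15: prefix='01' (no match yet)
Bit 16: prefix='011' -> emit 'a', reset
Bit 17: prefix='0' (no match yet)
Bit 18: prefix='00' -> emit 'd', reset
Bit 19: prefix='0' (no match yet)
Bit 20: prefix='00' -> emit 'd', reset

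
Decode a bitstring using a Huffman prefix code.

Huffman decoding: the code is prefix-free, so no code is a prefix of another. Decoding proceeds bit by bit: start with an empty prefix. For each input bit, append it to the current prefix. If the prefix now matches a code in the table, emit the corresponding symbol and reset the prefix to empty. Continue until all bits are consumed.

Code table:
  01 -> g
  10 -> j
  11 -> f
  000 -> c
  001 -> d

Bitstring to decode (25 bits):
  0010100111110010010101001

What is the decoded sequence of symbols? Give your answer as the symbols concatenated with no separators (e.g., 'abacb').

Bit 0: prefix='0' (no match yet)
Bit 1: prefix='00' (no match yet)
Bit 2: prefix='001' -> emit 'd', reset
Bit 3: prefix='0' (no match yet)
Bit 4: prefix='01' -> emit 'g', reset
Bit 5: prefix='0' (no match yet)
Bit 6: prefix='00' (no match yet)
Bit 7: prefix='001' -> emit 'd', reset
Bit 8: prefix='1' (no match yet)
Bit 9: prefix='11' -> emit 'f', reset
Bit 10: prefix='1' (no match yet)
Bit 11: prefix='11' -> emit 'f', reset
Bit 12: prefix='0' (no match yet)
Bit 13: prefix='00' (no match yet)
Bit 14: prefix='001' -> emit 'd', reset
Bit 15: prefix='0' (no match yet)
Bit 16: prefix='00' (no match yet)
Bit 17: prefix='001' -> emit 'd', reset
Bit 18: prefix='0' (no match yet)
Bit 19: prefix='01' -> emit 'g', reset
Bit 20: prefix='0' (no match yet)
Bit 21: prefix='01' -> emit 'g', reset
Bit 22: prefix='0' (no match yet)
Bit 23: prefix='00' (no match yet)
Bit 24: prefix='001' -> emit 'd', reset

Answer: dgdffddggd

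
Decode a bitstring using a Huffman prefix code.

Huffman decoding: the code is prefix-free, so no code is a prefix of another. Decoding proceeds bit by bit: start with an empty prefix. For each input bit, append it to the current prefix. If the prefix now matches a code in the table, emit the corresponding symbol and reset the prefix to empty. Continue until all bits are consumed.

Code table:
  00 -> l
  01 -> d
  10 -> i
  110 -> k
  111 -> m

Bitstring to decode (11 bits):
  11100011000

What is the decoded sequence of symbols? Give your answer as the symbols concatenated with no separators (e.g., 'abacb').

Answer: mldil

Derivation:
Bit 0: prefix='1' (no match yet)
Bit 1: prefix='11' (no match yet)
Bit 2: prefix='111' -> emit 'm', reset
Bit 3: prefix='0' (no match yet)
Bit 4: prefix='00' -> emit 'l', reset
Bit 5: prefix='0' (no match yet)
Bit 6: prefix='01' -> emit 'd', reset
Bit 7: prefix='1' (no match yet)
Bit 8: prefix='10' -> emit 'i', reset
Bit 9: prefix='0' (no match yet)
Bit 10: prefix='00' -> emit 'l', reset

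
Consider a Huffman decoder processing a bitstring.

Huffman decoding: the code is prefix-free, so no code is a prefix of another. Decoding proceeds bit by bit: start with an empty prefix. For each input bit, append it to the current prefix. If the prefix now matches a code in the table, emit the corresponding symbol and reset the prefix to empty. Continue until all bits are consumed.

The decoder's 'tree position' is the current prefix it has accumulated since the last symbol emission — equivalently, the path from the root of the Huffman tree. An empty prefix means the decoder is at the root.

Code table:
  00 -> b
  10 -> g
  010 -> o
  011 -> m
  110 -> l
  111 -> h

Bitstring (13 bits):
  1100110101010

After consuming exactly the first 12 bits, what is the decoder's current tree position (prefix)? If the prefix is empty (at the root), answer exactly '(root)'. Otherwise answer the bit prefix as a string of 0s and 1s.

Bit 0: prefix='1' (no match yet)
Bit 1: prefix='11' (no match yet)
Bit 2: prefix='110' -> emit 'l', reset
Bit 3: prefix='0' (no match yet)
Bit 4: prefix='01' (no match yet)
Bit 5: prefix='011' -> emit 'm', reset
Bit 6: prefix='0' (no match yet)
Bit 7: prefix='01' (no match yet)
Bit 8: prefix='010' -> emit 'o', reset
Bit 9: prefix='1' (no match yet)
Bit 10: prefix='10' -> emit 'g', reset
Bit 11: prefix='1' (no match yet)

Answer: 1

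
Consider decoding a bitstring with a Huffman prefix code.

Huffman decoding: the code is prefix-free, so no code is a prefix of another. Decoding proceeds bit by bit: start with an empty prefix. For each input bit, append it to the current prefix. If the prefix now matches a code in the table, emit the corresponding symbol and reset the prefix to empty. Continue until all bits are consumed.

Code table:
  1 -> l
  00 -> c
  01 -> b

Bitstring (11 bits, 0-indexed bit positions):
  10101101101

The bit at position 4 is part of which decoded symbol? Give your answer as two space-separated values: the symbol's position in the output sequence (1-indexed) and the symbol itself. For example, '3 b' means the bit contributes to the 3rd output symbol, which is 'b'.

Answer: 3 b

Derivation:
Bit 0: prefix='1' -> emit 'l', reset
Bit 1: prefix='0' (no match yet)
Bit 2: prefix='01' -> emit 'b', reset
Bit 3: prefix='0' (no match yet)
Bit 4: prefix='01' -> emit 'b', reset
Bit 5: prefix='1' -> emit 'l', reset
Bit 6: prefix='0' (no match yet)
Bit 7: prefix='01' -> emit 'b', reset
Bit 8: prefix='1' -> emit 'l', reset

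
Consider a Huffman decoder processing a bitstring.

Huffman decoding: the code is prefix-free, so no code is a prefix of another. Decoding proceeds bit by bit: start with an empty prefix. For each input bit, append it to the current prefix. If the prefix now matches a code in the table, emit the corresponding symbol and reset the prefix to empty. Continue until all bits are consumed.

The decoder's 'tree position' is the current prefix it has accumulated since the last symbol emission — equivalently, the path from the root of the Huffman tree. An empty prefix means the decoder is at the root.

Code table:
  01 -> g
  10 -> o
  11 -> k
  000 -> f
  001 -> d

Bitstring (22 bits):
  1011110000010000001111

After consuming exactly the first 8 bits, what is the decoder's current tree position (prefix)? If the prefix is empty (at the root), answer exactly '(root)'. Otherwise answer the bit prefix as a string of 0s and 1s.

Bit 0: prefix='1' (no match yet)
Bit 1: prefix='10' -> emit 'o', reset
Bit 2: prefix='1' (no match yet)
Bit 3: prefix='11' -> emit 'k', reset
Bit 4: prefix='1' (no match yet)
Bit 5: prefix='11' -> emit 'k', reset
Bit 6: prefix='0' (no match yet)
Bit 7: prefix='00' (no match yet)

Answer: 00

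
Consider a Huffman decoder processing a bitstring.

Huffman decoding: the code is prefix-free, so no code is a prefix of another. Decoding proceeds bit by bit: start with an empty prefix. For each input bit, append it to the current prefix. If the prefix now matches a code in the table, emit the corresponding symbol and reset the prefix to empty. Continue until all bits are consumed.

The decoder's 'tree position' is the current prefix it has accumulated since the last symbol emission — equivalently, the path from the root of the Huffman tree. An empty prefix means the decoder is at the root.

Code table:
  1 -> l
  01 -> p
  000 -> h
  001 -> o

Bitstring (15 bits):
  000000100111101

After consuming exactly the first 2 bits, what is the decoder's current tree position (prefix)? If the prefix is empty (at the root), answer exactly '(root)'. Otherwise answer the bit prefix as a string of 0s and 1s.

Bit 0: prefix='0' (no match yet)
Bit 1: prefix='00' (no match yet)

Answer: 00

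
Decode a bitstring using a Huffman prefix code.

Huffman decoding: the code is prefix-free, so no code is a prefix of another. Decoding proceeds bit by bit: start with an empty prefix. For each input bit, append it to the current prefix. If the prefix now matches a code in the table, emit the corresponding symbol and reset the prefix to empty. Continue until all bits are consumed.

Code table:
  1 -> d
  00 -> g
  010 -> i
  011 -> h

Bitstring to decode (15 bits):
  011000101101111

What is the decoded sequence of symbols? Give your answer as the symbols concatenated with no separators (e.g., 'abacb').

Bit 0: prefix='0' (no match yet)
Bit 1: prefix='01' (no match yet)
Bit 2: prefix='011' -> emit 'h', reset
Bit 3: prefix='0' (no match yet)
Bit 4: prefix='00' -> emit 'g', reset
Bit 5: prefix='0' (no match yet)
Bit 6: prefix='01' (no match yet)
Bit 7: prefix='010' -> emit 'i', reset
Bit 8: prefix='1' -> emit 'd', reset
Bit 9: prefix='1' -> emit 'd', reset
Bit 10: prefix='0' (no match yet)
Bit 11: prefix='01' (no match yet)
Bit 12: prefix='011' -> emit 'h', reset
Bit 13: prefix='1' -> emit 'd', reset
Bit 14: prefix='1' -> emit 'd', reset

Answer: hgiddhdd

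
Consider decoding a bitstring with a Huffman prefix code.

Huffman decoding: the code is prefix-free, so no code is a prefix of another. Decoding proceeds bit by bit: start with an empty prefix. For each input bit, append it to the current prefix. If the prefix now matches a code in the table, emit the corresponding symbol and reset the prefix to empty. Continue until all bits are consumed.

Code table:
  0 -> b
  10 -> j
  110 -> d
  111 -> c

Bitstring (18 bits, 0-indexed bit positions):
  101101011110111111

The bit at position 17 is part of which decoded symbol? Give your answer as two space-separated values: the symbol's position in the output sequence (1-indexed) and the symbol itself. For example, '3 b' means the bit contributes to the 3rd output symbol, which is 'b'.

Bit 0: prefix='1' (no match yet)
Bit 1: prefix='10' -> emit 'j', reset
Bit 2: prefix='1' (no match yet)
Bit 3: prefix='11' (no match yet)
Bit 4: prefix='110' -> emit 'd', reset
Bit 5: prefix='1' (no match yet)
Bit 6: prefix='10' -> emit 'j', reset
Bit 7: prefix='1' (no match yet)
Bit 8: prefix='11' (no match yet)
Bit 9: prefix='111' -> emit 'c', reset
Bit 10: prefix='1' (no match yet)
Bit 11: prefix='10' -> emit 'j', reset
Bit 12: prefix='1' (no match yet)
Bit 13: prefix='11' (no match yet)
Bit 14: prefix='111' -> emit 'c', reset
Bit 15: prefix='1' (no match yet)
Bit 16: prefix='11' (no match yet)
Bit 17: prefix='111' -> emit 'c', reset

Answer: 7 c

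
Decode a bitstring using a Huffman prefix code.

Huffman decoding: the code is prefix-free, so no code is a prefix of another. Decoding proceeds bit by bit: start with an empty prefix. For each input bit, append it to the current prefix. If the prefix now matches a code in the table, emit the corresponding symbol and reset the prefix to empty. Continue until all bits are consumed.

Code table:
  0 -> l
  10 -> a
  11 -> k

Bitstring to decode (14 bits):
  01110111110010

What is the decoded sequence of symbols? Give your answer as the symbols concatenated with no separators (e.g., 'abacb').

Bit 0: prefix='0' -> emit 'l', reset
Bit 1: prefix='1' (no match yet)
Bit 2: prefix='11' -> emit 'k', reset
Bit 3: prefix='1' (no match yet)
Bit 4: prefix='10' -> emit 'a', reset
Bit 5: prefix='1' (no match yet)
Bit 6: prefix='11' -> emit 'k', reset
Bit 7: prefix='1' (no match yet)
Bit 8: prefix='11' -> emit 'k', reset
Bit 9: prefix='1' (no match yet)
Bit 10: prefix='10' -> emit 'a', reset
Bit 11: prefix='0' -> emit 'l', reset
Bit 12: prefix='1' (no match yet)
Bit 13: prefix='10' -> emit 'a', reset

Answer: lkakkala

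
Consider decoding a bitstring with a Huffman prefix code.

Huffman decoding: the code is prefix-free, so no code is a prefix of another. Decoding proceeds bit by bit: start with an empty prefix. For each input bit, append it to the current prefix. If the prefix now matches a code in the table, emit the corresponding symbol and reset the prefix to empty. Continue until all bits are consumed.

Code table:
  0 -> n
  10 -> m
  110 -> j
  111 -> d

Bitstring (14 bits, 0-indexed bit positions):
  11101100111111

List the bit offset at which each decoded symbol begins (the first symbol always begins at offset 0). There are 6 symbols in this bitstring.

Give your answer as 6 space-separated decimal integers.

Answer: 0 3 4 7 8 11

Derivation:
Bit 0: prefix='1' (no match yet)
Bit 1: prefix='11' (no match yet)
Bit 2: prefix='111' -> emit 'd', reset
Bit 3: prefix='0' -> emit 'n', reset
Bit 4: prefix='1' (no match yet)
Bit 5: prefix='11' (no match yet)
Bit 6: prefix='110' -> emit 'j', reset
Bit 7: prefix='0' -> emit 'n', reset
Bit 8: prefix='1' (no match yet)
Bit 9: prefix='11' (no match yet)
Bit 10: prefix='111' -> emit 'd', reset
Bit 11: prefix='1' (no match yet)
Bit 12: prefix='11' (no match yet)
Bit 13: prefix='111' -> emit 'd', reset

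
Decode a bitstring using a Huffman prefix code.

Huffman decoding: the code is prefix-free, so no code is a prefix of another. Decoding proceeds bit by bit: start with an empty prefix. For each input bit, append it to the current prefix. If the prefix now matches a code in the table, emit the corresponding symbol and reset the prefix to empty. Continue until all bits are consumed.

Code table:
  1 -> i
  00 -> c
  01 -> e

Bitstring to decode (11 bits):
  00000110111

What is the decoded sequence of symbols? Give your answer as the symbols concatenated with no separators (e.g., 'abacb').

Answer: cceieii

Derivation:
Bit 0: prefix='0' (no match yet)
Bit 1: prefix='00' -> emit 'c', reset
Bit 2: prefix='0' (no match yet)
Bit 3: prefix='00' -> emit 'c', reset
Bit 4: prefix='0' (no match yet)
Bit 5: prefix='01' -> emit 'e', reset
Bit 6: prefix='1' -> emit 'i', reset
Bit 7: prefix='0' (no match yet)
Bit 8: prefix='01' -> emit 'e', reset
Bit 9: prefix='1' -> emit 'i', reset
Bit 10: prefix='1' -> emit 'i', reset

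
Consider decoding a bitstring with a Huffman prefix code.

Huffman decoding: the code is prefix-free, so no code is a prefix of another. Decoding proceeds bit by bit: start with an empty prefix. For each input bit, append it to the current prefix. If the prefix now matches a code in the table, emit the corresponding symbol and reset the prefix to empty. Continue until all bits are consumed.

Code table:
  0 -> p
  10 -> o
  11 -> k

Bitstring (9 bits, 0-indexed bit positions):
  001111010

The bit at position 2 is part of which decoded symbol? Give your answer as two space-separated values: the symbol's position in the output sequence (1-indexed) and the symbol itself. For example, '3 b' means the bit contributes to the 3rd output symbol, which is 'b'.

Answer: 3 k

Derivation:
Bit 0: prefix='0' -> emit 'p', reset
Bit 1: prefix='0' -> emit 'p', reset
Bit 2: prefix='1' (no match yet)
Bit 3: prefix='11' -> emit 'k', reset
Bit 4: prefix='1' (no match yet)
Bit 5: prefix='11' -> emit 'k', reset
Bit 6: prefix='0' -> emit 'p', reset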